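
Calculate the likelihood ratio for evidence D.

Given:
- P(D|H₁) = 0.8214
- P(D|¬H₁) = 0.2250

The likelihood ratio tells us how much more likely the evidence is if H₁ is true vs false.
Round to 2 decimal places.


Likelihood Ratio (LR) = P(D|H₁) / P(D|¬H₁)

LR = 0.8214 / 0.2250
   = 3.65

The evidence is 3.65 times more likely if H₁ is true than if H₁ is false.
Because LR exceeds 1, D is evidence for H₁.


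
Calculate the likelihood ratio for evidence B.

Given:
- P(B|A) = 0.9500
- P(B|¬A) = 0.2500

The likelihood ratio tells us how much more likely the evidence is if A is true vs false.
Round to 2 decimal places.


Likelihood Ratio (LR) = P(B|A) / P(B|¬A)

LR = 0.9500 / 0.2500
   = 3.80

The evidence is 3.80 times more likely if A is true than if A is false.
Since LR > 1, the evidence supports A over ¬A.


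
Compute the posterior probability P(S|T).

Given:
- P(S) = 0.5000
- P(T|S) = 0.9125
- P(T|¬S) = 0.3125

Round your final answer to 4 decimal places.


Bayes' theorem: P(S|T) = P(T|S) × P(S) / P(T)

Step 1: Calculate P(T) using law of total probability
P(T) = P(T|S)P(S) + P(T|¬S)P(¬S)
     = 0.9125 × 0.5000 + 0.3125 × 0.5000
     = 0.45625000 + 0.15625000
     = 0.61250000

Step 2: Apply Bayes' theorem
P(S|T) = P(T|S) × P(S) / P(T)
       = 0.45625000 / 0.61250000
       = 0.7449


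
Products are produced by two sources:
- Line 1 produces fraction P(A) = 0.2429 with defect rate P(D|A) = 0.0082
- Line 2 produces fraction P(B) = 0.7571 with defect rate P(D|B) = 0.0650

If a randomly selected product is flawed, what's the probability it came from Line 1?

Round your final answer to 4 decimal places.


Let A = from Line 1, D = flawed

Given:
- P(A) = 0.2429, P(B) = 0.7571
- P(D|A) = 0.0082, P(D|B) = 0.0650

Step 1: Find P(D)
P(D) = P(D|A)P(A) + P(D|B)P(B)
     = 0.0082 × 0.2429 + 0.0650 × 0.7571
     = 0.00199178 + 0.04921150
     = 0.05120328

Step 2: Apply Bayes' theorem
P(A|D) = P(D|A)P(A) / P(D)
       = 0.00199178 / 0.05120328
       = 0.0389


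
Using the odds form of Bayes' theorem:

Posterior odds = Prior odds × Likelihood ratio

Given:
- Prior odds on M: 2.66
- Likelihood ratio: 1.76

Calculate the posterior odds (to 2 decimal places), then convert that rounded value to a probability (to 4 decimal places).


Step 1: Calculate posterior odds
Posterior odds = Prior odds × LR
               = 2.66 × 1.76
               = 4.68

Step 2: Convert to probability
P(M|E) = Posterior odds / (1 + Posterior odds)
       = 4.68 / (1 + 4.68)
       = 4.68 / 5.68
       = 0.8239

The evidence increased P(M) from 0.7268 to 0.8239.


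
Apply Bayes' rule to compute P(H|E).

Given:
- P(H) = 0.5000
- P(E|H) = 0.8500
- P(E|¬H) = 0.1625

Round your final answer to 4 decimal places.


Bayes' theorem: P(H|E) = P(E|H) × P(H) / P(E)

Step 1: Calculate P(E) using law of total probability
P(E) = P(E|H)P(H) + P(E|¬H)P(¬H)
     = 0.8500 × 0.5000 + 0.1625 × 0.5000
     = 0.42500000 + 0.08125000
     = 0.50625000

Step 2: Apply Bayes' theorem
P(H|E) = P(E|H) × P(H) / P(E)
       = 0.42500000 / 0.50625000
       = 0.8395


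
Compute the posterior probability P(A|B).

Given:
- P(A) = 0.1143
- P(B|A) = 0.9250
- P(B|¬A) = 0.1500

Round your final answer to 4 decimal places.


Bayes' theorem: P(A|B) = P(B|A) × P(A) / P(B)

Step 1: Calculate P(B) using law of total probability
P(B) = P(B|A)P(A) + P(B|¬A)P(¬A)
     = 0.9250 × 0.1143 + 0.1500 × 0.8857
     = 0.10572750 + 0.13285500
     = 0.23858250

Step 2: Apply Bayes' theorem
P(A|B) = P(B|A) × P(A) / P(B)
       = 0.10572750 / 0.23858250
       = 0.4431


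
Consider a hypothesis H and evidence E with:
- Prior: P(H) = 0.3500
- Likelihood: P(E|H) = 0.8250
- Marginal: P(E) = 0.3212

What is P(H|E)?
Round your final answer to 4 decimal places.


Using Bayes' theorem:

P(H|E) = P(E|H) × P(H) / P(E)
       = 0.8250 × 0.3500 / 0.3212
       = 0.28875000 / 0.3212
       = 0.8990

The evidence strengthens our belief in H.
Prior: 0.3500 → Posterior: 0.8990


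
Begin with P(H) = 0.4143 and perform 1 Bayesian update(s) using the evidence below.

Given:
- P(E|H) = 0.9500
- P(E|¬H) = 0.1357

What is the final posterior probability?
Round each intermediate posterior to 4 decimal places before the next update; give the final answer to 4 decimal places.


Sequential Bayesian updating:

Initial prior: P(H) = 0.4143

Update 1:
  P(E) = 0.9500 × 0.4143 + 0.1357 × 0.5857 = 0.39358500 + 0.07947949 = 0.47306449
  P(H|E) = 0.39358500 / 0.47306449 = 0.8320

Final posterior: 0.8320


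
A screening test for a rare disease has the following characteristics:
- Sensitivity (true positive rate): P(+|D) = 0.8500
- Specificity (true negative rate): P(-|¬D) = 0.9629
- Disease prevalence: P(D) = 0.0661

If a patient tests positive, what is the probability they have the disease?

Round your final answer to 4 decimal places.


Let D = has disease, + = positive test

Given:
- P(D) = 0.0661 (prevalence)
- P(+|D) = 0.8500 (sensitivity)
- P(-|¬D) = 0.9629 (specificity)
- P(+|¬D) = 0.0371 (false positive rate = 1 - specificity)

Step 1: Find P(+)
P(+) = P(+|D)P(D) + P(+|¬D)P(¬D)
     = 0.8500 × 0.0661 + 0.0371 × 0.9339
     = 0.05618500 + 0.03464769
     = 0.09083269

Step 2: Apply Bayes' theorem for P(D|+)
P(D|+) = P(+|D)P(D) / P(+)
       = 0.05618500 / 0.09083269
       = 0.6186


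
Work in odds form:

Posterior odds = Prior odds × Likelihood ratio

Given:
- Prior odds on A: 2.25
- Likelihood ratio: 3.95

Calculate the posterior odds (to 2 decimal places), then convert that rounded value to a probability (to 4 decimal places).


Step 1: Calculate posterior odds
Posterior odds = Prior odds × LR
               = 2.25 × 3.95
               = 8.89

Step 2: Convert to probability
P(A|E) = Posterior odds / (1 + Posterior odds)
       = 8.89 / (1 + 8.89)
       = 8.89 / 9.89
       = 0.8989

The evidence increased P(A) from 0.6923 to 0.8989.


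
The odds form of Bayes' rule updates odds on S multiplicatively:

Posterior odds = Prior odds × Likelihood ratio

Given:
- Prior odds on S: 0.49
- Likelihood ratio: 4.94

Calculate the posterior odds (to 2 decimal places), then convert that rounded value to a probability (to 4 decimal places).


Step 1: Calculate posterior odds
Posterior odds = Prior odds × LR
               = 0.49 × 4.94
               = 2.42

Step 2: Convert to probability
P(S|E) = Posterior odds / (1 + Posterior odds)
       = 2.42 / (1 + 2.42)
       = 2.42 / 3.42
       = 0.7076

The evidence increased P(S) from 0.3289 to 0.7076.


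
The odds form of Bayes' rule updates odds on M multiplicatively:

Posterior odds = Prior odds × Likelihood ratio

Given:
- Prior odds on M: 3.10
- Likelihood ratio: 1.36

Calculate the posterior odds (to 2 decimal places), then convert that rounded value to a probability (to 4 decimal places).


Step 1: Calculate posterior odds
Posterior odds = Prior odds × LR
               = 3.10 × 1.36
               = 4.22

Step 2: Convert to probability
P(M|E) = Posterior odds / (1 + Posterior odds)
       = 4.22 / (1 + 4.22)
       = 4.22 / 5.22
       = 0.8084

The evidence increased P(M) from 0.7561 to 0.8084.


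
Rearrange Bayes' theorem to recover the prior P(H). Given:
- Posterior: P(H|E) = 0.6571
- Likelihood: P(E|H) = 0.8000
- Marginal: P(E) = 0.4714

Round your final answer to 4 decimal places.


From Bayes' theorem: P(H|E) = P(E|H) × P(H) / P(E)

Rearranging for P(H):
P(H) = P(H|E) × P(E) / P(E|H)
     = 0.6571 × 0.4714 / 0.8000
     = 0.30975694 / 0.8000
     = 0.3872


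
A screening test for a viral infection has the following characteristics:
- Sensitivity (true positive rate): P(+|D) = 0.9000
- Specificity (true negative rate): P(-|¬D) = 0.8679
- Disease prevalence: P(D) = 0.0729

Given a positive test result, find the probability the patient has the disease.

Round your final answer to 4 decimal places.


Let D = has disease, + = positive test

Given:
- P(D) = 0.0729 (prevalence)
- P(+|D) = 0.9000 (sensitivity)
- P(-|¬D) = 0.8679 (specificity)
- P(+|¬D) = 0.1321 (false positive rate = 1 - specificity)

Step 1: Find P(+)
P(+) = P(+|D)P(D) + P(+|¬D)P(¬D)
     = 0.9000 × 0.0729 + 0.1321 × 0.9271
     = 0.06561000 + 0.12246991
     = 0.18807991

Step 2: Apply Bayes' theorem for P(D|+)
P(D|+) = P(+|D)P(D) / P(+)
       = 0.06561000 / 0.18807991
       = 0.3488


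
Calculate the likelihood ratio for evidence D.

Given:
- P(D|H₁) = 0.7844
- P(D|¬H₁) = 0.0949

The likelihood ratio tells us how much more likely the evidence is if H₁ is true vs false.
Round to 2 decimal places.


Likelihood Ratio (LR) = P(D|H₁) / P(D|¬H₁)

LR = 0.7844 / 0.0949
   = 8.27

The evidence is 8.27 times more likely if H₁ is true than if H₁ is false.
Since LR > 1, the evidence supports H₁ over ¬H₁.


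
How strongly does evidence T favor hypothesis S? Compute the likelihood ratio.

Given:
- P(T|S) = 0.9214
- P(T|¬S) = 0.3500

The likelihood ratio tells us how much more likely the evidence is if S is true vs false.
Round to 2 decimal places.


Likelihood Ratio (LR) = P(T|S) / P(T|¬S)

LR = 0.9214 / 0.3500
   = 2.63

The evidence is 2.63 times more likely if S is true than if S is false.
Since LR > 1, the evidence supports S over ¬S.


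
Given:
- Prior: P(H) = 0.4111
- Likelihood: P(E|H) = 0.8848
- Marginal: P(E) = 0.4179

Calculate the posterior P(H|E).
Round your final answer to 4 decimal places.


Using Bayes' theorem:

P(H|E) = P(E|H) × P(H) / P(E)
       = 0.8848 × 0.4111 / 0.4179
       = 0.36374128 / 0.4179
       = 0.8704

The evidence strengthens our belief in H.
Prior: 0.4111 → Posterior: 0.8704


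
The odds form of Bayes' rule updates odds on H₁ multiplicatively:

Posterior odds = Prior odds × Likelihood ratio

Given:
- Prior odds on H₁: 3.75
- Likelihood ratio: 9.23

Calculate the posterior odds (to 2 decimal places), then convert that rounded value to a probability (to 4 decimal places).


Step 1: Calculate posterior odds
Posterior odds = Prior odds × LR
               = 3.75 × 9.23
               = 34.61

Step 2: Convert to probability
P(H₁|E) = Posterior odds / (1 + Posterior odds)
       = 34.61 / (1 + 34.61)
       = 34.61 / 35.61
       = 0.9719

The evidence increased P(H₁) from 0.7895 to 0.9719.


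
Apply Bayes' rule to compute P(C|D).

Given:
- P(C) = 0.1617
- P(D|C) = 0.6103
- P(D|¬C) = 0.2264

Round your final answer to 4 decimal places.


Bayes' theorem: P(C|D) = P(D|C) × P(C) / P(D)

Step 1: Calculate P(D) using law of total probability
P(D) = P(D|C)P(C) + P(D|¬C)P(¬C)
     = 0.6103 × 0.1617 + 0.2264 × 0.8383
     = 0.09868551 + 0.18979112
     = 0.28847663

Step 2: Apply Bayes' theorem
P(C|D) = P(D|C) × P(C) / P(D)
       = 0.09868551 / 0.28847663
       = 0.3421


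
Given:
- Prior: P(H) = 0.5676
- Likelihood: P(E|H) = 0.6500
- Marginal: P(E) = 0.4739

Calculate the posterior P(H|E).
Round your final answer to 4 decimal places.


Using Bayes' theorem:

P(H|E) = P(E|H) × P(H) / P(E)
       = 0.6500 × 0.5676 / 0.4739
       = 0.36894000 / 0.4739
       = 0.7785

The evidence strengthens our belief in H.
Prior: 0.5676 → Posterior: 0.7785


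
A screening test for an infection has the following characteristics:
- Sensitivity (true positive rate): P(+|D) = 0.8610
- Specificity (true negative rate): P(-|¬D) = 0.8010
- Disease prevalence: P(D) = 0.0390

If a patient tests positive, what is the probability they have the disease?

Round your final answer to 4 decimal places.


Let D = has disease, + = positive test

Given:
- P(D) = 0.0390 (prevalence)
- P(+|D) = 0.8610 (sensitivity)
- P(-|¬D) = 0.8010 (specificity)
- P(+|¬D) = 0.1990 (false positive rate = 1 - specificity)

Step 1: Find P(+)
P(+) = P(+|D)P(D) + P(+|¬D)P(¬D)
     = 0.8610 × 0.0390 + 0.1990 × 0.9610
     = 0.03357900 + 0.19123900
     = 0.22481800

Step 2: Apply Bayes' theorem for P(D|+)
P(D|+) = P(+|D)P(D) / P(+)
       = 0.03357900 / 0.22481800
       = 0.1494


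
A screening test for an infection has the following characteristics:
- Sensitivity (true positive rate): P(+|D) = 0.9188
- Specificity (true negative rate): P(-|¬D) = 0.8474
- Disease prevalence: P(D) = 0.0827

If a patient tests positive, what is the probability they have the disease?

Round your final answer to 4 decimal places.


Let D = has disease, + = positive test

Given:
- P(D) = 0.0827 (prevalence)
- P(+|D) = 0.9188 (sensitivity)
- P(-|¬D) = 0.8474 (specificity)
- P(+|¬D) = 0.1526 (false positive rate = 1 - specificity)

Step 1: Find P(+)
P(+) = P(+|D)P(D) + P(+|¬D)P(¬D)
     = 0.9188 × 0.0827 + 0.1526 × 0.9173
     = 0.07598476 + 0.13997998
     = 0.21596474

Step 2: Apply Bayes' theorem for P(D|+)
P(D|+) = P(+|D)P(D) / P(+)
       = 0.07598476 / 0.21596474
       = 0.3518


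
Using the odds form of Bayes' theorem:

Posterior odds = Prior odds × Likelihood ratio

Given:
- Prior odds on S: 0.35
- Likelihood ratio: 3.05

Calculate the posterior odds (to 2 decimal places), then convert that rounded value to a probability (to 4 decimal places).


Step 1: Calculate posterior odds
Posterior odds = Prior odds × LR
               = 0.35 × 3.05
               = 1.07

Step 2: Convert to probability
P(S|E) = Posterior odds / (1 + Posterior odds)
       = 1.07 / (1 + 1.07)
       = 1.07 / 2.07
       = 0.5169

The evidence increased P(S) from 0.2593 to 0.5169.


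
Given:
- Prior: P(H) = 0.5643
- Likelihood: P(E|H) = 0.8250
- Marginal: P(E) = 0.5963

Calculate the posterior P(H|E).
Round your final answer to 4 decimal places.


Using Bayes' theorem:

P(H|E) = P(E|H) × P(H) / P(E)
       = 0.8250 × 0.5643 / 0.5963
       = 0.46554750 / 0.5963
       = 0.7807

The evidence strengthens our belief in H.
Prior: 0.5643 → Posterior: 0.7807


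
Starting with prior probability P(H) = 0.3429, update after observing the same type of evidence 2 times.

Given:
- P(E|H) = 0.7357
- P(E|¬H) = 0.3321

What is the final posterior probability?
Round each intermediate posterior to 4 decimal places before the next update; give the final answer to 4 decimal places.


Sequential Bayesian updating:

Initial prior: P(H) = 0.3429

Update 1:
  P(E) = 0.7357 × 0.3429 + 0.3321 × 0.6571 = 0.25227153 + 0.21822291 = 0.47049444
  P(H|E) = 0.25227153 / 0.47049444 = 0.5362

Update 2:
  P(E) = 0.7357 × 0.5362 + 0.3321 × 0.4638 = 0.39448234 + 0.15402798 = 0.54851032
  P(H|E) = 0.39448234 / 0.54851032 = 0.7192

Final posterior: 0.7192


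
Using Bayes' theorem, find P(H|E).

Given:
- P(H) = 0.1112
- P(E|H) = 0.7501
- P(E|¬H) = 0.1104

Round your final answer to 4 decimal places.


Bayes' theorem: P(H|E) = P(E|H) × P(H) / P(E)

Step 1: Calculate P(E) using law of total probability
P(E) = P(E|H)P(H) + P(E|¬H)P(¬H)
     = 0.7501 × 0.1112 + 0.1104 × 0.8888
     = 0.08341112 + 0.09812352
     = 0.18153464

Step 2: Apply Bayes' theorem
P(H|E) = P(E|H) × P(H) / P(E)
       = 0.08341112 / 0.18153464
       = 0.4595


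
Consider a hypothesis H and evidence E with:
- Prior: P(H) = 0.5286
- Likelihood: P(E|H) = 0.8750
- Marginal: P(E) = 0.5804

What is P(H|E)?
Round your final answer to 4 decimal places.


Using Bayes' theorem:

P(H|E) = P(E|H) × P(H) / P(E)
       = 0.8750 × 0.5286 / 0.5804
       = 0.46252500 / 0.5804
       = 0.7969

The evidence strengthens our belief in H.
Prior: 0.5286 → Posterior: 0.7969


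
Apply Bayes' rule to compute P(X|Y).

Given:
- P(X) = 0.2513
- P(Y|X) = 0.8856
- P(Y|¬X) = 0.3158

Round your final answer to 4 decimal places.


Bayes' theorem: P(X|Y) = P(Y|X) × P(X) / P(Y)

Step 1: Calculate P(Y) using law of total probability
P(Y) = P(Y|X)P(X) + P(Y|¬X)P(¬X)
     = 0.8856 × 0.2513 + 0.3158 × 0.7487
     = 0.22255128 + 0.23643946
     = 0.45899074

Step 2: Apply Bayes' theorem
P(X|Y) = P(Y|X) × P(X) / P(Y)
       = 0.22255128 / 0.45899074
       = 0.4849


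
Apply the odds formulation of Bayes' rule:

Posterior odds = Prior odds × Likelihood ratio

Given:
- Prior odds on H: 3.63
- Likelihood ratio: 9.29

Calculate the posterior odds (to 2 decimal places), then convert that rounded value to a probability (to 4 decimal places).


Step 1: Calculate posterior odds
Posterior odds = Prior odds × LR
               = 3.63 × 9.29
               = 33.72

Step 2: Convert to probability
P(H|E) = Posterior odds / (1 + Posterior odds)
       = 33.72 / (1 + 33.72)
       = 33.72 / 34.72
       = 0.9712

The evidence increased P(H) from 0.7840 to 0.9712.


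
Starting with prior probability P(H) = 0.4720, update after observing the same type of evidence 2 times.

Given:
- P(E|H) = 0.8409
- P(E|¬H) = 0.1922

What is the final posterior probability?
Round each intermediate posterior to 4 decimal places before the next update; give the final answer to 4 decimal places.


Sequential Bayesian updating:

Initial prior: P(H) = 0.4720

Update 1:
  P(E) = 0.8409 × 0.4720 + 0.1922 × 0.5280 = 0.39690480 + 0.10148160 = 0.49838640
  P(H|E) = 0.39690480 / 0.49838640 = 0.7964

Update 2:
  P(E) = 0.8409 × 0.7964 + 0.1922 × 0.2036 = 0.66969276 + 0.03913192 = 0.70882468
  P(H|E) = 0.66969276 / 0.70882468 = 0.9448

Final posterior: 0.9448


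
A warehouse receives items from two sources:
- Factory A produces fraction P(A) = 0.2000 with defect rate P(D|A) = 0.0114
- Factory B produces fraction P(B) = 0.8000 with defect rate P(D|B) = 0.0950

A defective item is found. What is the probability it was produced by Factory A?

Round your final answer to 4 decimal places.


Let A = from Factory A, D = defective

Given:
- P(A) = 0.2000, P(B) = 0.8000
- P(D|A) = 0.0114, P(D|B) = 0.0950

Step 1: Find P(D)
P(D) = P(D|A)P(A) + P(D|B)P(B)
     = 0.0114 × 0.2000 + 0.0950 × 0.8000
     = 0.00228000 + 0.07600000
     = 0.07828000

Step 2: Apply Bayes' theorem
P(A|D) = P(D|A)P(A) / P(D)
       = 0.00228000 / 0.07828000
       = 0.0291


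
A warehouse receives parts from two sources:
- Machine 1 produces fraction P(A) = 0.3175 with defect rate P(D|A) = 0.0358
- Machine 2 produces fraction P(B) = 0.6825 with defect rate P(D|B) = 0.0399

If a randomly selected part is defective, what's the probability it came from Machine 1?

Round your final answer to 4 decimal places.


Let A = from Machine 1, D = defective

Given:
- P(A) = 0.3175, P(B) = 0.6825
- P(D|A) = 0.0358, P(D|B) = 0.0399

Step 1: Find P(D)
P(D) = P(D|A)P(A) + P(D|B)P(B)
     = 0.0358 × 0.3175 + 0.0399 × 0.6825
     = 0.01136650 + 0.02723175
     = 0.03859825

Step 2: Apply Bayes' theorem
P(A|D) = P(D|A)P(A) / P(D)
       = 0.01136650 / 0.03859825
       = 0.2945


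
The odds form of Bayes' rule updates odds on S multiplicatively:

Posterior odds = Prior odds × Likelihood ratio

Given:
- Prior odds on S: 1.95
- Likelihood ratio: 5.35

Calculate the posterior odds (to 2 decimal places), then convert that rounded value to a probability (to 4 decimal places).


Step 1: Calculate posterior odds
Posterior odds = Prior odds × LR
               = 1.95 × 5.35
               = 10.43

Step 2: Convert to probability
P(S|E) = Posterior odds / (1 + Posterior odds)
       = 10.43 / (1 + 10.43)
       = 10.43 / 11.43
       = 0.9125

The evidence increased P(S) from 0.6610 to 0.9125.


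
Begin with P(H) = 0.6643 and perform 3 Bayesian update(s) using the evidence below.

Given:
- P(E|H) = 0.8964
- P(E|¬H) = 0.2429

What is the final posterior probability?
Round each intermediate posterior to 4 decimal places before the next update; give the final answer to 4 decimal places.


Sequential Bayesian updating:

Initial prior: P(H) = 0.6643

Update 1:
  P(E) = 0.8964 × 0.6643 + 0.2429 × 0.3357 = 0.59547852 + 0.08154153 = 0.67702005
  P(H|E) = 0.59547852 / 0.67702005 = 0.8796

Update 2:
  P(E) = 0.8964 × 0.8796 + 0.2429 × 0.1204 = 0.78847344 + 0.02924516 = 0.81771860
  P(H|E) = 0.78847344 / 0.81771860 = 0.9642

Update 3:
  P(E) = 0.8964 × 0.9642 + 0.2429 × 0.0358 = 0.86430888 + 0.00869582 = 0.87300470
  P(H|E) = 0.86430888 / 0.87300470 = 0.9900

Final posterior: 0.9900


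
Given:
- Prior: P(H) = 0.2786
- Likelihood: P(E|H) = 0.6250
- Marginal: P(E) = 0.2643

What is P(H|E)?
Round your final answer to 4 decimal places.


Using Bayes' theorem:

P(H|E) = P(E|H) × P(H) / P(E)
       = 0.6250 × 0.2786 / 0.2643
       = 0.17412500 / 0.2643
       = 0.6588

The evidence strengthens our belief in H.
Prior: 0.2786 → Posterior: 0.6588


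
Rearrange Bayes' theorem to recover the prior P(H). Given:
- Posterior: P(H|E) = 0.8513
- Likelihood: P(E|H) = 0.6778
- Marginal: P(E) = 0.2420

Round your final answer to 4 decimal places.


From Bayes' theorem: P(H|E) = P(E|H) × P(H) / P(E)

Rearranging for P(H):
P(H) = P(H|E) × P(E) / P(E|H)
     = 0.8513 × 0.2420 / 0.6778
     = 0.20601460 / 0.6778
     = 0.3039


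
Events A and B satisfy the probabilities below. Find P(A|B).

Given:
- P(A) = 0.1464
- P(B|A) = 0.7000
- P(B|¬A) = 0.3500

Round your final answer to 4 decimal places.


Bayes' theorem: P(A|B) = P(B|A) × P(A) / P(B)

Step 1: Calculate P(B) using law of total probability
P(B) = P(B|A)P(A) + P(B|¬A)P(¬A)
     = 0.7000 × 0.1464 + 0.3500 × 0.8536
     = 0.10248000 + 0.29876000
     = 0.40124000

Step 2: Apply Bayes' theorem
P(A|B) = P(B|A) × P(A) / P(B)
       = 0.10248000 / 0.40124000
       = 0.2554


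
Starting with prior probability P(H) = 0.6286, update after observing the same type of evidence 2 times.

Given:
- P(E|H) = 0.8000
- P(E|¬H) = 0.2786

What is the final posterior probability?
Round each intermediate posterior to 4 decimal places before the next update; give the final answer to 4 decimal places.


Sequential Bayesian updating:

Initial prior: P(H) = 0.6286

Update 1:
  P(E) = 0.8000 × 0.6286 + 0.2786 × 0.3714 = 0.50288000 + 0.10347204 = 0.60635204
  P(H|E) = 0.50288000 / 0.60635204 = 0.8294

Update 2:
  P(E) = 0.8000 × 0.8294 + 0.2786 × 0.1706 = 0.66352000 + 0.04752916 = 0.71104916
  P(H|E) = 0.66352000 / 0.71104916 = 0.9332

Final posterior: 0.9332


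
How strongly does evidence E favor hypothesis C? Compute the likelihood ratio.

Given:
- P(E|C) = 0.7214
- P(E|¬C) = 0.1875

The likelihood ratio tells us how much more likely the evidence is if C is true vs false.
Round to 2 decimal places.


Likelihood Ratio (LR) = P(E|C) / P(E|¬C)

LR = 0.7214 / 0.1875
   = 3.85

The evidence is 3.85 times more likely if C is true than if C is false.
Since LR > 1, the evidence supports C over ¬C.


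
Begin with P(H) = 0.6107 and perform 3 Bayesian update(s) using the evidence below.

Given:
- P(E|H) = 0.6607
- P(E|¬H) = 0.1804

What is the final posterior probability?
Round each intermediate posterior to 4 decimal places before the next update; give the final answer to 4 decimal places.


Sequential Bayesian updating:

Initial prior: P(H) = 0.6107

Update 1:
  P(E) = 0.6607 × 0.6107 + 0.1804 × 0.3893 = 0.40348949 + 0.07022972 = 0.47371921
  P(H|E) = 0.40348949 / 0.47371921 = 0.8517

Update 2:
  P(E) = 0.6607 × 0.8517 + 0.1804 × 0.1483 = 0.56271819 + 0.02675332 = 0.58947151
  P(H|E) = 0.56271819 / 0.58947151 = 0.9546

Update 3:
  P(E) = 0.6607 × 0.9546 + 0.1804 × 0.0454 = 0.63070422 + 0.00819016 = 0.63889438
  P(H|E) = 0.63070422 / 0.63889438 = 0.9872

Final posterior: 0.9872


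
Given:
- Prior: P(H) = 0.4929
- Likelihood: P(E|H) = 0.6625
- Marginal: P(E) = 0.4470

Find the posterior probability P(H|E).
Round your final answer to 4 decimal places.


Using Bayes' theorem:

P(H|E) = P(E|H) × P(H) / P(E)
       = 0.6625 × 0.4929 / 0.4470
       = 0.32654625 / 0.4470
       = 0.7305

The evidence strengthens our belief in H.
Prior: 0.4929 → Posterior: 0.7305


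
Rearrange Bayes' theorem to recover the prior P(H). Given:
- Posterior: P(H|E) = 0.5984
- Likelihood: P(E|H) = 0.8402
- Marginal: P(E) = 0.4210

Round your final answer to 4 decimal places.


From Bayes' theorem: P(H|E) = P(E|H) × P(H) / P(E)

Rearranging for P(H):
P(H) = P(H|E) × P(E) / P(E|H)
     = 0.5984 × 0.4210 / 0.8402
     = 0.25192640 / 0.8402
     = 0.2998


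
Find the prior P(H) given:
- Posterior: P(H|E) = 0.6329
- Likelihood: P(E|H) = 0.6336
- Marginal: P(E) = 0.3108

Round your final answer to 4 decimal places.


From Bayes' theorem: P(H|E) = P(E|H) × P(H) / P(E)

Rearranging for P(H):
P(H) = P(H|E) × P(E) / P(E|H)
     = 0.6329 × 0.3108 / 0.6336
     = 0.19670532 / 0.6336
     = 0.3105


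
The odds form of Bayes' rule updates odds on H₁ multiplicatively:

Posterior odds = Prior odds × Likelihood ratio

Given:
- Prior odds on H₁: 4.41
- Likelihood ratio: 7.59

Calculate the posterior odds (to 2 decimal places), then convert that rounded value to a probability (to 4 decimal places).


Step 1: Calculate posterior odds
Posterior odds = Prior odds × LR
               = 4.41 × 7.59
               = 33.47

Step 2: Convert to probability
P(H₁|E) = Posterior odds / (1 + Posterior odds)
       = 33.47 / (1 + 33.47)
       = 33.47 / 34.47
       = 0.9710

The evidence increased P(H₁) from 0.8152 to 0.9710.


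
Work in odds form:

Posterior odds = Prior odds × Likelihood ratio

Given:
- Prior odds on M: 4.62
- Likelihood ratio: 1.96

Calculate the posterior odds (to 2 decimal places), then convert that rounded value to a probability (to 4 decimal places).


Step 1: Calculate posterior odds
Posterior odds = Prior odds × LR
               = 4.62 × 1.96
               = 9.06

Step 2: Convert to probability
P(M|E) = Posterior odds / (1 + Posterior odds)
       = 9.06 / (1 + 9.06)
       = 9.06 / 10.06
       = 0.9006

The evidence increased P(M) from 0.8221 to 0.9006.


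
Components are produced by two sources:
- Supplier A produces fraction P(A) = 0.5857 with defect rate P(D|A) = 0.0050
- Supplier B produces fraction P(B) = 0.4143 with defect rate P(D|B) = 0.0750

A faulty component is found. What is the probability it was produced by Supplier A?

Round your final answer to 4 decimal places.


Let A = from Supplier A, D = faulty

Given:
- P(A) = 0.5857, P(B) = 0.4143
- P(D|A) = 0.0050, P(D|B) = 0.0750

Step 1: Find P(D)
P(D) = P(D|A)P(A) + P(D|B)P(B)
     = 0.0050 × 0.5857 + 0.0750 × 0.4143
     = 0.00292850 + 0.03107250
     = 0.03400100

Step 2: Apply Bayes' theorem
P(A|D) = P(D|A)P(A) / P(D)
       = 0.00292850 / 0.03400100
       = 0.0861


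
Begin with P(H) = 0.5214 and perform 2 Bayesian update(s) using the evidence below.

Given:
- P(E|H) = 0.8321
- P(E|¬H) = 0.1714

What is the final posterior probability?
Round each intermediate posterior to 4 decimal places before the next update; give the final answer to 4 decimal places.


Sequential Bayesian updating:

Initial prior: P(H) = 0.5214

Update 1:
  P(E) = 0.8321 × 0.5214 + 0.1714 × 0.4786 = 0.43385694 + 0.08203204 = 0.51588898
  P(H|E) = 0.43385694 / 0.51588898 = 0.8410

Update 2:
  P(E) = 0.8321 × 0.8410 + 0.1714 × 0.1590 = 0.69979610 + 0.02725260 = 0.72704870
  P(H|E) = 0.69979610 / 0.72704870 = 0.9625

Final posterior: 0.9625


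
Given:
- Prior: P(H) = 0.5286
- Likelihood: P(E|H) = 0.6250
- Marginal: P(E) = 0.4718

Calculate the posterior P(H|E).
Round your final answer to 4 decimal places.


Using Bayes' theorem:

P(H|E) = P(E|H) × P(H) / P(E)
       = 0.6250 × 0.5286 / 0.4718
       = 0.33037500 / 0.4718
       = 0.7002

The evidence strengthens our belief in H.
Prior: 0.5286 → Posterior: 0.7002


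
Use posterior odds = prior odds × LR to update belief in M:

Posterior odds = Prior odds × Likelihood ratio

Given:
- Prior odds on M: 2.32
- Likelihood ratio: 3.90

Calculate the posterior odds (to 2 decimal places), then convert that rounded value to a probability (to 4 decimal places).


Step 1: Calculate posterior odds
Posterior odds = Prior odds × LR
               = 2.32 × 3.90
               = 9.05

Step 2: Convert to probability
P(M|E) = Posterior odds / (1 + Posterior odds)
       = 9.05 / (1 + 9.05)
       = 9.05 / 10.05
       = 0.9005

The evidence increased P(M) from 0.6988 to 0.9005.


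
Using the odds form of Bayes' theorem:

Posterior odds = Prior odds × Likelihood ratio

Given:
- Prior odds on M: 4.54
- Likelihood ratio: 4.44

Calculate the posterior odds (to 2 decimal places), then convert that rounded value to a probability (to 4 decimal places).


Step 1: Calculate posterior odds
Posterior odds = Prior odds × LR
               = 4.54 × 4.44
               = 20.16

Step 2: Convert to probability
P(M|E) = Posterior odds / (1 + Posterior odds)
       = 20.16 / (1 + 20.16)
       = 20.16 / 21.16
       = 0.9527

The evidence increased P(M) from 0.8195 to 0.9527.


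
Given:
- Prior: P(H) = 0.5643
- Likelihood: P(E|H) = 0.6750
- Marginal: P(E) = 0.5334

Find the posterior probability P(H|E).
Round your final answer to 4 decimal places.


Using Bayes' theorem:

P(H|E) = P(E|H) × P(H) / P(E)
       = 0.6750 × 0.5643 / 0.5334
       = 0.38090250 / 0.5334
       = 0.7141

The evidence strengthens our belief in H.
Prior: 0.5643 → Posterior: 0.7141


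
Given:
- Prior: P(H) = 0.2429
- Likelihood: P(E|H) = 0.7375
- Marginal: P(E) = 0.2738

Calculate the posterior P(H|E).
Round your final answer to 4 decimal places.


Using Bayes' theorem:

P(H|E) = P(E|H) × P(H) / P(E)
       = 0.7375 × 0.2429 / 0.2738
       = 0.17913875 / 0.2738
       = 0.6543

The evidence strengthens our belief in H.
Prior: 0.2429 → Posterior: 0.6543


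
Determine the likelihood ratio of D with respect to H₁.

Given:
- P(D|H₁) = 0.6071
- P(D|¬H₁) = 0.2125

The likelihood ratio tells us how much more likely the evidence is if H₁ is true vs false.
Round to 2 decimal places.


Likelihood Ratio (LR) = P(D|H₁) / P(D|¬H₁)

LR = 0.6071 / 0.2125
   = 2.86

The evidence is 2.86 times more likely if H₁ is true than if H₁ is false.
Because LR exceeds 1, D is evidence for H₁.


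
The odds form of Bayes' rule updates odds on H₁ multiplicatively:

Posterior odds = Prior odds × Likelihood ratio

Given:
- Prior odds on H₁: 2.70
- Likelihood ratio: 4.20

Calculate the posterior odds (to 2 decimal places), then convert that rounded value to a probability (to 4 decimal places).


Step 1: Calculate posterior odds
Posterior odds = Prior odds × LR
               = 2.70 × 4.20
               = 11.34

Step 2: Convert to probability
P(H₁|E) = Posterior odds / (1 + Posterior odds)
       = 11.34 / (1 + 11.34)
       = 11.34 / 12.34
       = 0.9190

The evidence increased P(H₁) from 0.7297 to 0.9190.


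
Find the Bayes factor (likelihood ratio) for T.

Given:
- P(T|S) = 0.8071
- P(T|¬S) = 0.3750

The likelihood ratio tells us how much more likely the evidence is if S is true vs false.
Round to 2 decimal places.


Likelihood Ratio (LR) = P(T|S) / P(T|¬S)

LR = 0.8071 / 0.3750
   = 2.15

The evidence is 2.15 times more likely if S is true than if S is false.
Because LR exceeds 1, T is evidence for S.


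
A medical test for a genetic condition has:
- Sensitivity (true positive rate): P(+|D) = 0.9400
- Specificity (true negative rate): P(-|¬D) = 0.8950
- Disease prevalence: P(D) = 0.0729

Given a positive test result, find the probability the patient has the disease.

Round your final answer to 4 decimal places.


Let D = has disease, + = positive test

Given:
- P(D) = 0.0729 (prevalence)
- P(+|D) = 0.9400 (sensitivity)
- P(-|¬D) = 0.8950 (specificity)
- P(+|¬D) = 0.1050 (false positive rate = 1 - specificity)

Step 1: Find P(+)
P(+) = P(+|D)P(D) + P(+|¬D)P(¬D)
     = 0.9400 × 0.0729 + 0.1050 × 0.9271
     = 0.06852600 + 0.09734550
     = 0.16587150

Step 2: Apply Bayes' theorem for P(D|+)
P(D|+) = P(+|D)P(D) / P(+)
       = 0.06852600 / 0.16587150
       = 0.4131


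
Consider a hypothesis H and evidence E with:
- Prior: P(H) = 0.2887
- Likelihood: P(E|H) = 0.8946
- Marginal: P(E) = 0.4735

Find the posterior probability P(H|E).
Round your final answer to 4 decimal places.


Using Bayes' theorem:

P(H|E) = P(E|H) × P(H) / P(E)
       = 0.8946 × 0.2887 / 0.4735
       = 0.25827102 / 0.4735
       = 0.5455

The evidence strengthens our belief in H.
Prior: 0.2887 → Posterior: 0.5455


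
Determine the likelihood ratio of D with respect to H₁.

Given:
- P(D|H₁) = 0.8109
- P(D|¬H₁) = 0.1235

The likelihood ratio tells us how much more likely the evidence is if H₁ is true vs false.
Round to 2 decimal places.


Likelihood Ratio (LR) = P(D|H₁) / P(D|¬H₁)

LR = 0.8109 / 0.1235
   = 6.57

The evidence is 6.57 times more likely if H₁ is true than if H₁ is false.
LR > 1, so observing D raises the odds in favor of H₁.


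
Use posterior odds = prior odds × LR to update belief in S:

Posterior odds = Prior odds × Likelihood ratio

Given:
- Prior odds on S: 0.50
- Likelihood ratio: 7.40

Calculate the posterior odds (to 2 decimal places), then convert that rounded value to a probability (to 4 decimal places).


Step 1: Calculate posterior odds
Posterior odds = Prior odds × LR
               = 0.50 × 7.40
               = 3.70

Step 2: Convert to probability
P(S|E) = Posterior odds / (1 + Posterior odds)
       = 3.70 / (1 + 3.70)
       = 3.70 / 4.70
       = 0.7872

The evidence increased P(S) from 0.3333 to 0.7872.


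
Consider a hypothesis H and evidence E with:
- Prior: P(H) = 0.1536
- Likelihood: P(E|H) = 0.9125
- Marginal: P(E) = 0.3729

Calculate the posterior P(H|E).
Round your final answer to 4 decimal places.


Using Bayes' theorem:

P(H|E) = P(E|H) × P(H) / P(E)
       = 0.9125 × 0.1536 / 0.3729
       = 0.14016000 / 0.3729
       = 0.3759

The evidence strengthens our belief in H.
Prior: 0.1536 → Posterior: 0.3759


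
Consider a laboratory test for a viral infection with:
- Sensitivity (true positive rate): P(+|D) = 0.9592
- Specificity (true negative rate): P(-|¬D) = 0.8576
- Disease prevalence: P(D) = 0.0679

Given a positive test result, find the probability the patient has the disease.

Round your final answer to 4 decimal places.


Let D = has disease, + = positive test

Given:
- P(D) = 0.0679 (prevalence)
- P(+|D) = 0.9592 (sensitivity)
- P(-|¬D) = 0.8576 (specificity)
- P(+|¬D) = 0.1424 (false positive rate = 1 - specificity)

Step 1: Find P(+)
P(+) = P(+|D)P(D) + P(+|¬D)P(¬D)
     = 0.9592 × 0.0679 + 0.1424 × 0.9321
     = 0.06512968 + 0.13273104
     = 0.19786072

Step 2: Apply Bayes' theorem for P(D|+)
P(D|+) = P(+|D)P(D) / P(+)
       = 0.06512968 / 0.19786072
       = 0.3292


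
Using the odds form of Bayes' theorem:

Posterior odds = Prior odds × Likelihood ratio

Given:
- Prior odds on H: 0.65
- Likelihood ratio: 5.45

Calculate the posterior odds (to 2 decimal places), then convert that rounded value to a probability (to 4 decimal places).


Step 1: Calculate posterior odds
Posterior odds = Prior odds × LR
               = 0.65 × 5.45
               = 3.54

Step 2: Convert to probability
P(H|E) = Posterior odds / (1 + Posterior odds)
       = 3.54 / (1 + 3.54)
       = 3.54 / 4.54
       = 0.7797

The evidence increased P(H) from 0.3939 to 0.7797.


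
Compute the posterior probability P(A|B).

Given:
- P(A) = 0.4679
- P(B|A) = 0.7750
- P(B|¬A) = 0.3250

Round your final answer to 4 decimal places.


Bayes' theorem: P(A|B) = P(B|A) × P(A) / P(B)

Step 1: Calculate P(B) using law of total probability
P(B) = P(B|A)P(A) + P(B|¬A)P(¬A)
     = 0.7750 × 0.4679 + 0.3250 × 0.5321
     = 0.36262250 + 0.17293250
     = 0.53555500

Step 2: Apply Bayes' theorem
P(A|B) = P(B|A) × P(A) / P(B)
       = 0.36262250 / 0.53555500
       = 0.6771


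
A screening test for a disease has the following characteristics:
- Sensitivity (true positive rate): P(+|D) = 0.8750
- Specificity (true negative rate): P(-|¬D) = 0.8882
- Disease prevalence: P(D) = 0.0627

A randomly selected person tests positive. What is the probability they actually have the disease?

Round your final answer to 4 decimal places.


Let D = has disease, + = positive test

Given:
- P(D) = 0.0627 (prevalence)
- P(+|D) = 0.8750 (sensitivity)
- P(-|¬D) = 0.8882 (specificity)
- P(+|¬D) = 0.1118 (false positive rate = 1 - specificity)

Step 1: Find P(+)
P(+) = P(+|D)P(D) + P(+|¬D)P(¬D)
     = 0.8750 × 0.0627 + 0.1118 × 0.9373
     = 0.05486250 + 0.10479014
     = 0.15965264

Step 2: Apply Bayes' theorem for P(D|+)
P(D|+) = P(+|D)P(D) / P(+)
       = 0.05486250 / 0.15965264
       = 0.3436


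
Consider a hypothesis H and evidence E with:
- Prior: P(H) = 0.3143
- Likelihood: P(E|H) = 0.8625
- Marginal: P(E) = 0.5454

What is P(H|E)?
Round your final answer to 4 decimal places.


Using Bayes' theorem:

P(H|E) = P(E|H) × P(H) / P(E)
       = 0.8625 × 0.3143 / 0.5454
       = 0.27108375 / 0.5454
       = 0.4970

The evidence strengthens our belief in H.
Prior: 0.3143 → Posterior: 0.4970


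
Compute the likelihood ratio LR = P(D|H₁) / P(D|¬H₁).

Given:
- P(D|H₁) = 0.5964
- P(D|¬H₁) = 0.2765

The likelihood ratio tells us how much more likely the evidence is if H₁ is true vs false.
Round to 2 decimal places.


Likelihood Ratio (LR) = P(D|H₁) / P(D|¬H₁)

LR = 0.5964 / 0.2765
   = 2.16

The evidence is 2.16 times more likely if H₁ is true than if H₁ is false.
Because LR exceeds 1, D is evidence for H₁.


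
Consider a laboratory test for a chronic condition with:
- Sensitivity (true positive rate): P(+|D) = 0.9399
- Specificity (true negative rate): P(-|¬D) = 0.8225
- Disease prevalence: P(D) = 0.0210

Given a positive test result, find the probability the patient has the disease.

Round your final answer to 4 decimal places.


Let D = has disease, + = positive test

Given:
- P(D) = 0.0210 (prevalence)
- P(+|D) = 0.9399 (sensitivity)
- P(-|¬D) = 0.8225 (specificity)
- P(+|¬D) = 0.1775 (false positive rate = 1 - specificity)

Step 1: Find P(+)
P(+) = P(+|D)P(D) + P(+|¬D)P(¬D)
     = 0.9399 × 0.0210 + 0.1775 × 0.9790
     = 0.01973790 + 0.17377250
     = 0.19351040

Step 2: Apply Bayes' theorem for P(D|+)
P(D|+) = P(+|D)P(D) / P(+)
       = 0.01973790 / 0.19351040
       = 0.1020


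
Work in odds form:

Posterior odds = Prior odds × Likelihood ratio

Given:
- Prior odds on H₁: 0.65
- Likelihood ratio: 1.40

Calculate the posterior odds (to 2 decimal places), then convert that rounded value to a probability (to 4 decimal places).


Step 1: Calculate posterior odds
Posterior odds = Prior odds × LR
               = 0.65 × 1.40
               = 0.91

Step 2: Convert to probability
P(H₁|E) = Posterior odds / (1 + Posterior odds)
       = 0.91 / (1 + 0.91)
       = 0.91 / 1.91
       = 0.4764

The evidence increased P(H₁) from 0.3939 to 0.4764.


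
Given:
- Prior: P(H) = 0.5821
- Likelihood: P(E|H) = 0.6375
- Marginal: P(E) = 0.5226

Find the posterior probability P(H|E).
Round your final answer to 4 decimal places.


Using Bayes' theorem:

P(H|E) = P(E|H) × P(H) / P(E)
       = 0.6375 × 0.5821 / 0.5226
       = 0.37108875 / 0.5226
       = 0.7101

The evidence strengthens our belief in H.
Prior: 0.5821 → Posterior: 0.7101


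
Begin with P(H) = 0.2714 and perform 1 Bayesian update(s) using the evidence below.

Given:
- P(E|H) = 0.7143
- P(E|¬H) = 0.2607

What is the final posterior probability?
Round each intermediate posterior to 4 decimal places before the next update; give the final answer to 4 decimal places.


Sequential Bayesian updating:

Initial prior: P(H) = 0.2714

Update 1:
  P(E) = 0.7143 × 0.2714 + 0.2607 × 0.7286 = 0.19386102 + 0.18994602 = 0.38380704
  P(H|E) = 0.19386102 / 0.38380704 = 0.5051

Final posterior: 0.5051


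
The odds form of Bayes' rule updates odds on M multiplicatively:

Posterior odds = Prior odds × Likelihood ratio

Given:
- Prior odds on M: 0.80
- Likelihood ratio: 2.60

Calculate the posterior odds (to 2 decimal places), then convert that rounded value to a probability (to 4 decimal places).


Step 1: Calculate posterior odds
Posterior odds = Prior odds × LR
               = 0.80 × 2.60
               = 2.08

Step 2: Convert to probability
P(M|E) = Posterior odds / (1 + Posterior odds)
       = 2.08 / (1 + 2.08)
       = 2.08 / 3.08
       = 0.6753

The evidence increased P(M) from 0.4444 to 0.6753.


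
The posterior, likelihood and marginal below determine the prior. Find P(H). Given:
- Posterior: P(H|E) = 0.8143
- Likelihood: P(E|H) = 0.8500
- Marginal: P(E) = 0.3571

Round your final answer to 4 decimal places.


From Bayes' theorem: P(H|E) = P(E|H) × P(H) / P(E)

Rearranging for P(H):
P(H) = P(H|E) × P(E) / P(E|H)
     = 0.8143 × 0.3571 / 0.8500
     = 0.29078653 / 0.8500
     = 0.3421
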